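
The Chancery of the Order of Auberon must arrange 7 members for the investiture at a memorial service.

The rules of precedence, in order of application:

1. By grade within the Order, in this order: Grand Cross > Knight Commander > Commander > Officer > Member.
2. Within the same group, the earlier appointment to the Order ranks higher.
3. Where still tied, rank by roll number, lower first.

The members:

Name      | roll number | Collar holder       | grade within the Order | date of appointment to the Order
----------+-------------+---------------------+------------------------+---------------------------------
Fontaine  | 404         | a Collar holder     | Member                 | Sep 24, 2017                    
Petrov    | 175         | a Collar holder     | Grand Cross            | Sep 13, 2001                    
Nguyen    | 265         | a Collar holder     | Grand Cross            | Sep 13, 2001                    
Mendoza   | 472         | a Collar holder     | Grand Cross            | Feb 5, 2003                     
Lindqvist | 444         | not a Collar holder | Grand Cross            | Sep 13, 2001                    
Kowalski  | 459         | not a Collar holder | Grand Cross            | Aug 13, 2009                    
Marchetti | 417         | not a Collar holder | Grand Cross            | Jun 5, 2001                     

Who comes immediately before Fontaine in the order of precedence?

Kowalski

By grade within the Order: Marchetti, Petrov, Nguyen, Lindqvist, Mendoza and Kowalski (Grand Cross); then Fontaine (Member).
Among Marchetti, Petrov, Nguyen, Lindqvist, Mendoza and Kowalski, by date of appointment to the Order (earlier first): Marchetti (Jun 5, 2001) before Petrov, Nguyen and Lindqvist (Sep 13, 2001) before Mendoza (Feb 5, 2003) before Kowalski (Aug 13, 2009).
Among Petrov, Nguyen and Lindqvist, by roll number (lower first): Petrov (175) before Nguyen (265) before Lindqvist (444).
Order: Marchetti, Petrov, Nguyen, Lindqvist, Mendoza, Kowalski, Fontaine.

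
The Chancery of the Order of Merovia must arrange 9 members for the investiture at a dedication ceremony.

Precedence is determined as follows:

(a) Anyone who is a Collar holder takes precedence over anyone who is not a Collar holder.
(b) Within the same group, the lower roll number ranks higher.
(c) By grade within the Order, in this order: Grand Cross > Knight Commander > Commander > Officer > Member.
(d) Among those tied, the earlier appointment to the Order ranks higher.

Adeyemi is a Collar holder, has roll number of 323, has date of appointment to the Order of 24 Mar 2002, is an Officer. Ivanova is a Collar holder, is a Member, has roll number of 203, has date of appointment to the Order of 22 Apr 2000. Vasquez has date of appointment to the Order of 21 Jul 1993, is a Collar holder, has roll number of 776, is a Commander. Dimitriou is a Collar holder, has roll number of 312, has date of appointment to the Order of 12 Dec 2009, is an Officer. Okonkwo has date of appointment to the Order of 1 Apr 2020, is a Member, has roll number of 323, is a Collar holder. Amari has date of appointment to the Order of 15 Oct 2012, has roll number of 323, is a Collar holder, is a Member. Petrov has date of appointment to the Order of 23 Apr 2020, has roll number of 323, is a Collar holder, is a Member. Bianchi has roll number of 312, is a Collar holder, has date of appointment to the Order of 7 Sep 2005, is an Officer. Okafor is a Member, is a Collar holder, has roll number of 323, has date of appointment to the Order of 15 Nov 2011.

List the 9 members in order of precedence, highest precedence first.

Ivanova, Bianchi, Dimitriou, Adeyemi, Okafor, Amari, Okonkwo, Petrov, Vasquez

By the first rule: Ivanova, Bianchi, Dimitriou, Adeyemi, Okafor, Amari, Okonkwo, Petrov and Vasquez (each a Collar holder).
Among Ivanova, Bianchi, Dimitriou, Adeyemi, Okafor, Amari, Okonkwo, Petrov and Vasquez, by roll number (lower first): Ivanova (203) before Bianchi and Dimitriou (312) before Adeyemi, Okafor, Amari, Okonkwo and Petrov (323) before Vasquez (776).
Bianchi and Dimitriou are each Officer, so the next rule applies.
Among Bianchi and Dimitriou, by date of appointment to the Order (earlier first): Bianchi (7 Sep 2005) before Dimitriou (12 Dec 2009).
Among Adeyemi, Okafor, Amari, Okonkwo and Petrov, by grade within the Order: Adeyemi (Officer) before Okafor, Amari, Okonkwo and Petrov (Member).
Among Okafor, Amari, Okonkwo and Petrov, by date of appointment to the Order (earlier first): Okafor (15 Nov 2011) before Amari (15 Oct 2012) before Okonkwo (1 Apr 2020) before Petrov (23 Apr 2020).
Full order: Ivanova, Bianchi, Dimitriou, Adeyemi, Okafor, Amari, Okonkwo, Petrov, Vasquez.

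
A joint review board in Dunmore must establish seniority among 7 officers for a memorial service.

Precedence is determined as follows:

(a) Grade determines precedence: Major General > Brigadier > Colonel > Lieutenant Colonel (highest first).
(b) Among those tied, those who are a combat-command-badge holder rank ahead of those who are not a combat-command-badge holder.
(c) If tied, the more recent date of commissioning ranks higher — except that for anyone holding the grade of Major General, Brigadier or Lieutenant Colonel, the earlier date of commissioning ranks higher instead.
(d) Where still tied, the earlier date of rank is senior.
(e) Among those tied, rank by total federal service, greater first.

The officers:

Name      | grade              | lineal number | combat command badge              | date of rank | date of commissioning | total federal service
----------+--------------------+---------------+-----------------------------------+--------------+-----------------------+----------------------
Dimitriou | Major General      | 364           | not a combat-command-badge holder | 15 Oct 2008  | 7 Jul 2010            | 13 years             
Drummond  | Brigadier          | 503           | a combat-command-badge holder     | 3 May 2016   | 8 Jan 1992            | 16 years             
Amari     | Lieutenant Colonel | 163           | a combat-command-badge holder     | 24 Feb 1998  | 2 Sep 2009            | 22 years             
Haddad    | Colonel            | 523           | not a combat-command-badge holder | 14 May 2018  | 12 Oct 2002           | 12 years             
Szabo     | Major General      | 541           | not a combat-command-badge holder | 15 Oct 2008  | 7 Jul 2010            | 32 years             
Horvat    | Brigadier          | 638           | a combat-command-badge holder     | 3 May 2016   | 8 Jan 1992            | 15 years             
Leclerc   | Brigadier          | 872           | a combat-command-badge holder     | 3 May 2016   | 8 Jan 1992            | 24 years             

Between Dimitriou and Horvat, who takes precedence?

Dimitriou

By grade: Szabo and Dimitriou (Major General); then Leclerc, Drummond and Horvat (Brigadier); then Haddad (Colonel); then Amari (Lieutenant Colonel).
Szabo and Dimitriou are each not a combat-command-badge holder, so the next rule applies.
Szabo and Dimitriou both have date of commissioning 7 Jul 2010, so the next rule applies.
Szabo and Dimitriou both have date of rank 15 Oct 2008, so the next rule applies.
Among Szabo and Dimitriou, by total federal service (higher first): Szabo (32 years) before Dimitriou (13 years).
Leclerc, Drummond and Horvat are each a combat-command-badge holder, so the next rule applies.
Leclerc, Drummond and Horvat all have date of commissioning 8 Jan 1992, so the next rule applies.
Leclerc, Drummond and Horvat all have date of rank 3 May 2016, so the next rule applies.
Among Leclerc, Drummond and Horvat, by total federal service (higher first): Leclerc (24 years) before Drummond (16 years) before Horvat (15 years).
So Dimitriou takes precedence.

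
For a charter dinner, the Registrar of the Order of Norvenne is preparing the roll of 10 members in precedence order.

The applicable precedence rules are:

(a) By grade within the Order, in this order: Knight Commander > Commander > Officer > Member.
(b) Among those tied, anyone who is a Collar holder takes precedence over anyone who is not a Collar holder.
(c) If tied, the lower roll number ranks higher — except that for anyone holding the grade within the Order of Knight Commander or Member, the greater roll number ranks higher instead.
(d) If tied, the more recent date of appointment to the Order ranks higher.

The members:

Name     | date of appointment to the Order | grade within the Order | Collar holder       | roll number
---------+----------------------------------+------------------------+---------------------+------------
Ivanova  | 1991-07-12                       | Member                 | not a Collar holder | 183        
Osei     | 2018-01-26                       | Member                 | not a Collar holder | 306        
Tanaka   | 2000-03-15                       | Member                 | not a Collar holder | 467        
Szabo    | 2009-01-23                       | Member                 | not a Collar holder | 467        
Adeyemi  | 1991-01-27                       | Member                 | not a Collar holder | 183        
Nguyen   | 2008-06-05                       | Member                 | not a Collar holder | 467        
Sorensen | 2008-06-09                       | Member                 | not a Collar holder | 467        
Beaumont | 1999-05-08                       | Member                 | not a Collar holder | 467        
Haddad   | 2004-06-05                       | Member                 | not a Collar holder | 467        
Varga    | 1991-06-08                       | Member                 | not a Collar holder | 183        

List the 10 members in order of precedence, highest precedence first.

Szabo, Sorensen, Nguyen, Haddad, Tanaka, Beaumont, Osei, Ivanova, Varga, Adeyemi

By grade within the Order: Szabo, Sorensen, Nguyen, Haddad, Tanaka, Beaumont, Osei, Ivanova, Varga and Adeyemi (Member).
Szabo, Sorensen, Nguyen, Haddad, Tanaka, Beaumont, Osei, Ivanova, Varga and Adeyemi are each not a Collar holder, so the next rule applies.
Among Szabo, Sorensen, Nguyen, Haddad, Tanaka, Beaumont, Osei, Ivanova, Varga and Adeyemi, by roll number (higher first) (reversed rule for this group): Szabo, Sorensen, Nguyen, Haddad, Tanaka and Beaumont (467) before Osei (306) before Ivanova, Varga and Adeyemi (183).
Among Szabo, Sorensen, Nguyen, Haddad, Tanaka and Beaumont, by date of appointment to the Order (later first): Szabo (2009-01-23) before Sorensen (2008-06-09) before Nguyen (2008-06-05) before Haddad (2004-06-05) before Tanaka (2000-03-15) before Beaumont (1999-05-08).
Among Ivanova, Varga and Adeyemi, by date of appointment to the Order (later first): Ivanova (1991-07-12) before Varga (1991-06-08) before Adeyemi (1991-01-27).
Full order: Szabo, Sorensen, Nguyen, Haddad, Tanaka, Beaumont, Osei, Ivanova, Varga, Adeyemi.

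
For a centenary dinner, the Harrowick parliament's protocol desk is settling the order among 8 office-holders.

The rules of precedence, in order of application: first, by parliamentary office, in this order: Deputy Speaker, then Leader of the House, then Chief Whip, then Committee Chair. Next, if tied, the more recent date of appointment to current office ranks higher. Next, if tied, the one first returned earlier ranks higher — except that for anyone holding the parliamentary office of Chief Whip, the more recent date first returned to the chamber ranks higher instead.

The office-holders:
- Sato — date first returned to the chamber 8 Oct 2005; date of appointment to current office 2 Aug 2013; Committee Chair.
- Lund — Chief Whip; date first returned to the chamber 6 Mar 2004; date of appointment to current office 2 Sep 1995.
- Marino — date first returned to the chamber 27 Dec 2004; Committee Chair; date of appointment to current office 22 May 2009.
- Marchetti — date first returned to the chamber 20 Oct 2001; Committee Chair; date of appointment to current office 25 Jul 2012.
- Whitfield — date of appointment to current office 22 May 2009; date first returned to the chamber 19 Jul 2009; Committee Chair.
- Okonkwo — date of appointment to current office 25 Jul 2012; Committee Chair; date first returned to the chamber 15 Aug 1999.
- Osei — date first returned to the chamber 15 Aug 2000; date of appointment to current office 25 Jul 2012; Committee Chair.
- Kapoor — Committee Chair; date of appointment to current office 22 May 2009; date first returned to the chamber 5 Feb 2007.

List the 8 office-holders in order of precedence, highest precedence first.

By parliamentary office: Lund (Chief Whip); then Sato, Okonkwo, Osei, Marchetti, Marino, Kapoor and Whitfield (Committee Chair).
Among Sato, Okonkwo, Osei, Marchetti, Marino, Kapoor and Whitfield, by date of appointment to current office (later first): Sato (2 Aug 2013) before Okonkwo, Osei and Marchetti (25 Jul 2012) before Marino, Kapoor and Whitfield (22 May 2009).
Among Okonkwo, Osei and Marchetti, by date first returned to the chamber (earlier first): Okonkwo (15 Aug 1999) before Osei (15 Aug 2000) before Marchetti (20 Oct 2001).
Among Marino, Kapoor and Whitfield, by date first returned to the chamber (earlier first): Marino (27 Dec 2004) before Kapoor (5 Feb 2007) before Whitfield (19 Jul 2009).
Full order: Lund, Sato, Okonkwo, Osei, Marchetti, Marino, Kapoor, Whitfield.

Lund, Sato, Okonkwo, Osei, Marchetti, Marino, Kapoor, Whitfield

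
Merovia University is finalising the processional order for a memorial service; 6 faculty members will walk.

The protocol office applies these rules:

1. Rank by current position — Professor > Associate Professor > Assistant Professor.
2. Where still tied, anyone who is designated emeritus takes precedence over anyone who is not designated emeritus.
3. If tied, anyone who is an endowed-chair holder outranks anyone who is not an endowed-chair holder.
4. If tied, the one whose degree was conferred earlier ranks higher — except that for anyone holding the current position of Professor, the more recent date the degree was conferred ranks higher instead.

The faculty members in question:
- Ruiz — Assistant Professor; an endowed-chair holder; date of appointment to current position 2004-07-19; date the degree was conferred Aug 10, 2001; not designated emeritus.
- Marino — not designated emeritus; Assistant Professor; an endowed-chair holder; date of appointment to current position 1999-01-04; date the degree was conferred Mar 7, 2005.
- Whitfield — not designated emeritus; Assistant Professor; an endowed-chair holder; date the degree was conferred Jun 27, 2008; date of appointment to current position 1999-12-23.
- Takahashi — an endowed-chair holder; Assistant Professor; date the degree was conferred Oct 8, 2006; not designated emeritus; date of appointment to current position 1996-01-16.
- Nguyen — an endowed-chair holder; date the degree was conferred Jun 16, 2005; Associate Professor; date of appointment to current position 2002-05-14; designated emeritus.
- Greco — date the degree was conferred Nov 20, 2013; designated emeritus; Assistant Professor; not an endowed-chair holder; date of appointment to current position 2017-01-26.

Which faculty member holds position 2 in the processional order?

By current position: Nguyen (Associate Professor); then Greco, Ruiz, Marino, Takahashi and Whitfield (Assistant Professor).
Among Greco, Ruiz, Marino, Takahashi and Whitfield, designated emeritus before not designated emeritus: Greco (designated emeritus) before Ruiz, Marino, Takahashi and Whitfield (not designated emeritus).
Ruiz, Marino, Takahashi and Whitfield are each an endowed-chair holder, so the next rule applies.
Among Ruiz, Marino, Takahashi and Whitfield, by date the degree was conferred (earlier first): Ruiz (Aug 10, 2001) before Marino (Mar 7, 2005) before Takahashi (Oct 8, 2006) before Whitfield (Jun 27, 2008).
Order: Nguyen, Greco, Ruiz, Marino, Takahashi, Whitfield.

Greco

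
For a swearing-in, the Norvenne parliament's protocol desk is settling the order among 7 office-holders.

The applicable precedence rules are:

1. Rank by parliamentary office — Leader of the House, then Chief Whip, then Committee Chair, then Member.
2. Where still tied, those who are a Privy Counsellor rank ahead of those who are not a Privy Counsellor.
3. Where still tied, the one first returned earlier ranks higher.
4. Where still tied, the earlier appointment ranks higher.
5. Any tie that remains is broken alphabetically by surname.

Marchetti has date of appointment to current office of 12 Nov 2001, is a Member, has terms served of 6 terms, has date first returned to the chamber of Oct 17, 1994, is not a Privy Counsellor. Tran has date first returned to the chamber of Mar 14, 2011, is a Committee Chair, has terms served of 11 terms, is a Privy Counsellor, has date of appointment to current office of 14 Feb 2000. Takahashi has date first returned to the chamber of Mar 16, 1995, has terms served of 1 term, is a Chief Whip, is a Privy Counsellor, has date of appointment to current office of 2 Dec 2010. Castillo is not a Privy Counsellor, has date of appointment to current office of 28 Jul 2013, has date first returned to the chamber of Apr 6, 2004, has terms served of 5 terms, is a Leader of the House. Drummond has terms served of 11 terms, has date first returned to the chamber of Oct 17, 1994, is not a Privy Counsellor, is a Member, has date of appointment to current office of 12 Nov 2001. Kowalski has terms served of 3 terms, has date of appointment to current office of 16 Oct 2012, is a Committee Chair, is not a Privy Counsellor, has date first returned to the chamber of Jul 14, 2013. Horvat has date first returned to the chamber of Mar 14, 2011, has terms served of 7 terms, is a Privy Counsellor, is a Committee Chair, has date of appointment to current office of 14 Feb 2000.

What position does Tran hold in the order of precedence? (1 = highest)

4

By parliamentary office: Castillo (Leader of the House); then Takahashi (Chief Whip); then Horvat, Tran and Kowalski (Committee Chair); then Drummond and Marchetti (Member).
Among Horvat, Tran and Kowalski, a Privy Counsellor before not a Privy Counsellor: Horvat and Tran (a Privy Counsellor) before Kowalski (not a Privy Counsellor).
Horvat and Tran both have date first returned to the chamber Mar 14, 2011, so the next rule applies.
Horvat and Tran both have date of appointment to current office 14 Feb 2000, so the next rule applies.
Among Horvat and Tran, alphabetically by surname: Horvat before Tran.
Drummond and Marchetti are each not a Privy Counsellor, so the next rule applies.
Drummond and Marchetti both have date first returned to the chamber Oct 17, 1994, so the next rule applies.
Drummond and Marchetti both have date of appointment to current office 12 Nov 2001, so the next rule applies.
Among Drummond and Marchetti, alphabetically by surname: Drummond before Marchetti.
Order: Castillo, Takahashi, Horvat, Tran, Kowalski, Drummond, Marchetti. So position 4.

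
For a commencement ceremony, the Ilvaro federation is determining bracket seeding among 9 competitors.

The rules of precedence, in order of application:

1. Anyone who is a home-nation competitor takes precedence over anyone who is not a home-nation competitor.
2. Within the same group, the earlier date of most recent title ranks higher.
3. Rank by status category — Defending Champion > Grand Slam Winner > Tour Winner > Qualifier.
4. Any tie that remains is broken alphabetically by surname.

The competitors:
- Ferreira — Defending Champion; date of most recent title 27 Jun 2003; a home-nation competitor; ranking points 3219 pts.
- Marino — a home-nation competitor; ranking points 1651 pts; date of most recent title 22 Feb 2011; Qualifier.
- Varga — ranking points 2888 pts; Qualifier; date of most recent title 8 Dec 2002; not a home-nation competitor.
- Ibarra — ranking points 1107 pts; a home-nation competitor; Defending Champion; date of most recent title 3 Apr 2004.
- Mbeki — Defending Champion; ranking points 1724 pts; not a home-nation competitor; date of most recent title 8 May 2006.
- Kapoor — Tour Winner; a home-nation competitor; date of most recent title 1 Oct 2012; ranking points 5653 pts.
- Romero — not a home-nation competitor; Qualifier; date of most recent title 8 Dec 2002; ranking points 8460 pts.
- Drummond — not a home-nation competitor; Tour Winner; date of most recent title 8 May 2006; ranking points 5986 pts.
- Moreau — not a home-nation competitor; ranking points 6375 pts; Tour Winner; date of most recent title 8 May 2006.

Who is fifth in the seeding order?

By the first rule: Ferreira, Ibarra, Marino and Kapoor (each a home-nation competitor); then Romero, Varga, Mbeki, Drummond and Moreau (each not a home-nation competitor).
Among Ferreira, Ibarra, Marino and Kapoor, by date of most recent title (earlier first): Ferreira (27 Jun 2003) before Ibarra (3 Apr 2004) before Marino (22 Feb 2011) before Kapoor (1 Oct 2012).
Among Romero, Varga, Mbeki, Drummond and Moreau, by date of most recent title (earlier first): Romero and Varga (8 Dec 2002) before Mbeki, Drummond and Moreau (8 May 2006).
Romero and Varga are each Qualifier, so the next rule applies.
Among Romero and Varga, alphabetically by surname: Romero before Varga.
Among Mbeki, Drummond and Moreau, by status category: Mbeki (Defending Champion) before Drummond and Moreau (Tour Winner).
Among Drummond and Moreau, alphabetically by surname: Drummond before Moreau.
Order: Ferreira, Ibarra, Marino, Kapoor, Romero, Varga, Mbeki, Drummond, Moreau.

Romero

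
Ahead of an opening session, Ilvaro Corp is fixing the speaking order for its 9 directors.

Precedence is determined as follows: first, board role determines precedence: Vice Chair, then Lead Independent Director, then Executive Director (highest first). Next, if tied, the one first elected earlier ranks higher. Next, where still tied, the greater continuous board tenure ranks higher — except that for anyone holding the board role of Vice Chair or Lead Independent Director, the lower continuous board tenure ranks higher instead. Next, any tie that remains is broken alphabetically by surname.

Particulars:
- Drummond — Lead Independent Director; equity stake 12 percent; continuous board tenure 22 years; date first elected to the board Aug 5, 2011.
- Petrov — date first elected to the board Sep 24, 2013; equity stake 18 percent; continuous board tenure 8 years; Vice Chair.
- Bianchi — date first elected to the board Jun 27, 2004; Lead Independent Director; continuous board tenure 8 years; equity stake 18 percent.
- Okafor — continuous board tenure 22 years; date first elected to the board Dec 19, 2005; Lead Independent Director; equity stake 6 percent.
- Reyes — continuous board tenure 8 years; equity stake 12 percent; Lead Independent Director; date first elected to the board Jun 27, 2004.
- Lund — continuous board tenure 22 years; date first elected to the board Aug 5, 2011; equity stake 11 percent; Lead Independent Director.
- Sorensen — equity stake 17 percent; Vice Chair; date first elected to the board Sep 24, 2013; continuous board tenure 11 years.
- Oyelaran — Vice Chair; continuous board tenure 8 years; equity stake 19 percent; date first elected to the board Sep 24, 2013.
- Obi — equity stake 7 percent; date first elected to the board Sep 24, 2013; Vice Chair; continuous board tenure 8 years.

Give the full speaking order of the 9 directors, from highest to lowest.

By board role: Obi, Oyelaran, Petrov and Sorensen (Vice Chair); then Bianchi, Reyes, Okafor, Drummond and Lund (Lead Independent Director).
Obi, Oyelaran, Petrov and Sorensen all have date first elected to the board Sep 24, 2013, so the next rule applies.
Among Obi, Oyelaran, Petrov and Sorensen, by continuous board tenure (lower first) (reversed rule for this group): Obi, Oyelaran and Petrov (8 years) before Sorensen (11 years).
Among Obi, Oyelaran and Petrov, alphabetically by surname: Obi before Oyelaran before Petrov.
Among Bianchi, Reyes, Okafor, Drummond and Lund, by date first elected to the board (earlier first): Bianchi and Reyes (Jun 27, 2004) before Okafor (Dec 19, 2005) before Drummond and Lund (Aug 5, 2011).
Bianchi and Reyes both have continuous board tenure 8 years, so the next rule applies.
Among Bianchi and Reyes, alphabetically by surname: Bianchi before Reyes.
Drummond and Lund both have continuous board tenure 22 years, so the next rule applies.
Among Drummond and Lund, alphabetically by surname: Drummond before Lund.
Full order: Obi, Oyelaran, Petrov, Sorensen, Bianchi, Reyes, Okafor, Drummond, Lund.

Obi, Oyelaran, Petrov, Sorensen, Bianchi, Reyes, Okafor, Drummond, Lund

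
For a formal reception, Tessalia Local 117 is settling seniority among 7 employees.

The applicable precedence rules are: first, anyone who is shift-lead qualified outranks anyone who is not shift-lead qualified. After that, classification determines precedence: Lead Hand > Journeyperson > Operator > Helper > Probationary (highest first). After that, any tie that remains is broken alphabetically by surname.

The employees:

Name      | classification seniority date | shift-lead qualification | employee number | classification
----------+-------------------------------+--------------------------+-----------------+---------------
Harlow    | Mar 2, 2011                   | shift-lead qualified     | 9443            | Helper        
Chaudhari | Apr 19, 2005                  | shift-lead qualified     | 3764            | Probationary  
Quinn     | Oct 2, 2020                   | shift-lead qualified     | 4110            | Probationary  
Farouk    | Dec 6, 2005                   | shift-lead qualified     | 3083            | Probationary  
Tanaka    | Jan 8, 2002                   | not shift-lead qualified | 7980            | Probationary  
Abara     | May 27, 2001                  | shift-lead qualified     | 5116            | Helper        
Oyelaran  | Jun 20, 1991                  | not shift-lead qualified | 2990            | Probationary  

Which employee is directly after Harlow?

Chaudhari

By the first rule: Abara, Harlow, Chaudhari, Farouk and Quinn (each shift-lead qualified); then Oyelaran and Tanaka (both not shift-lead qualified).
Among Abara, Harlow, Chaudhari, Farouk and Quinn, by classification: Abara and Harlow (Helper) before Chaudhari, Farouk and Quinn (Probationary).
Among Abara and Harlow, alphabetically by surname: Abara before Harlow.
Among Chaudhari, Farouk and Quinn, alphabetically by surname: Chaudhari before Farouk before Quinn.
Oyelaran and Tanaka are each Probationary, so the next rule applies.
Among Oyelaran and Tanaka, alphabetically by surname: Oyelaran before Tanaka.
Order: Abara, Harlow, Chaudhari, Farouk, Quinn, Oyelaran, Tanaka.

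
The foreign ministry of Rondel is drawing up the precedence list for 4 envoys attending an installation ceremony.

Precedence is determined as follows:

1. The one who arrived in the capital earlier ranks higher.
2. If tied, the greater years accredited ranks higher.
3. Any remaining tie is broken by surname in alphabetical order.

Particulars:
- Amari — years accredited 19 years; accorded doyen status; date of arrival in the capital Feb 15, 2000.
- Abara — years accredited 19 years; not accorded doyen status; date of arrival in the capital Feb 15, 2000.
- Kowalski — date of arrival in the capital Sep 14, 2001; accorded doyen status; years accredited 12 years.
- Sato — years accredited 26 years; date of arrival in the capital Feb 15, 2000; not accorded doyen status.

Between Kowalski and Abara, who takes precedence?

Abara

By date of arrival in the capital (earlier first): Sato, Abara and Amari (each Feb 15, 2000); then Kowalski (Sep 14, 2001).
Among Sato, Abara and Amari, by years accredited (higher first): Sato (26 years) before Abara and Amari (19 years).
Among Abara and Amari, alphabetically by surname: Abara before Amari.
So Abara takes precedence.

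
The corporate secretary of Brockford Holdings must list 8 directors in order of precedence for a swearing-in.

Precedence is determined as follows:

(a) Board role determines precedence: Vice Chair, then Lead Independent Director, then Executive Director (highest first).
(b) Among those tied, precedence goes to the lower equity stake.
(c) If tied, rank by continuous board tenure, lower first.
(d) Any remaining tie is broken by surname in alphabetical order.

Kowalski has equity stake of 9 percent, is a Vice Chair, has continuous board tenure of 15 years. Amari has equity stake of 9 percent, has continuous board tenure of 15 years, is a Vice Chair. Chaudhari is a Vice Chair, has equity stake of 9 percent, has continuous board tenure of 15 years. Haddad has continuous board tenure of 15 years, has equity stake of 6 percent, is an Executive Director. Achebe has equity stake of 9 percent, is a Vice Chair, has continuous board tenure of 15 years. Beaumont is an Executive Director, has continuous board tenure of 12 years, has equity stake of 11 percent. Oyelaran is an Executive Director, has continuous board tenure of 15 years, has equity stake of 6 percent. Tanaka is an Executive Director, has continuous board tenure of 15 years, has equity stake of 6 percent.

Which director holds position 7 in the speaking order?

Tanaka

By board role: Achebe, Amari, Chaudhari and Kowalski (Vice Chair); then Haddad, Oyelaran, Tanaka and Beaumont (Executive Director).
Achebe, Amari, Chaudhari and Kowalski all have equity stake 9 percent, so the next rule applies.
Achebe, Amari, Chaudhari and Kowalski all have continuous board tenure 15 years, so the next rule applies.
Among Achebe, Amari, Chaudhari and Kowalski, alphabetically by surname: Achebe before Amari before Chaudhari before Kowalski.
Among Haddad, Oyelaran, Tanaka and Beaumont, by equity stake (lower first): Haddad, Oyelaran and Tanaka (6 percent) before Beaumont (11 percent).
Haddad, Oyelaran and Tanaka all have continuous board tenure 15 years, so the next rule applies.
Among Haddad, Oyelaran and Tanaka, alphabetically by surname: Haddad before Oyelaran before Tanaka.
Order: Achebe, Amari, Chaudhari, Kowalski, Haddad, Oyelaran, Tanaka, Beaumont.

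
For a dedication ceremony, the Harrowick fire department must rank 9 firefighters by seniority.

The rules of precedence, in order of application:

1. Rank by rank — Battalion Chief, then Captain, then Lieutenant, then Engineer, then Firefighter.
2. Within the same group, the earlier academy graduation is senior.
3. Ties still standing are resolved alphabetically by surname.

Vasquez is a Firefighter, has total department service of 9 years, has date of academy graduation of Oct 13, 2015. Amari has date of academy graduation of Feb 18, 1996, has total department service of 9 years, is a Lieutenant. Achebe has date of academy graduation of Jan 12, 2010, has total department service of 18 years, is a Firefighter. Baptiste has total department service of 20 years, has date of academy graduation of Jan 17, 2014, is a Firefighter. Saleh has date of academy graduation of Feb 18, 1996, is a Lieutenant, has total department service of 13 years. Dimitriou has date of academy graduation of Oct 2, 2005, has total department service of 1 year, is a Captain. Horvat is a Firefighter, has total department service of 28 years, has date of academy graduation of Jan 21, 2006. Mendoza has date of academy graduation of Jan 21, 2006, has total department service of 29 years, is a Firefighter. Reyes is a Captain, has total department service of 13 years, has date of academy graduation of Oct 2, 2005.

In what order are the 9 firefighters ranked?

Dimitriou, Reyes, Amari, Saleh, Horvat, Mendoza, Achebe, Baptiste, Vasquez

By rank: Dimitriou and Reyes (Captain); then Amari and Saleh (Lieutenant); then Horvat, Mendoza, Achebe, Baptiste and Vasquez (Firefighter).
Dimitriou and Reyes both have date of academy graduation Oct 2, 2005, so the next rule applies.
Among Dimitriou and Reyes, alphabetically by surname: Dimitriou before Reyes.
Amari and Saleh both have date of academy graduation Feb 18, 1996, so the next rule applies.
Among Amari and Saleh, alphabetically by surname: Amari before Saleh.
Among Horvat, Mendoza, Achebe, Baptiste and Vasquez, by date of academy graduation (earlier first): Horvat and Mendoza (Jan 21, 2006) before Achebe (Jan 12, 2010) before Baptiste (Jan 17, 2014) before Vasquez (Oct 13, 2015).
Among Horvat and Mendoza, alphabetically by surname: Horvat before Mendoza.
Full order: Dimitriou, Reyes, Amari, Saleh, Horvat, Mendoza, Achebe, Baptiste, Vasquez.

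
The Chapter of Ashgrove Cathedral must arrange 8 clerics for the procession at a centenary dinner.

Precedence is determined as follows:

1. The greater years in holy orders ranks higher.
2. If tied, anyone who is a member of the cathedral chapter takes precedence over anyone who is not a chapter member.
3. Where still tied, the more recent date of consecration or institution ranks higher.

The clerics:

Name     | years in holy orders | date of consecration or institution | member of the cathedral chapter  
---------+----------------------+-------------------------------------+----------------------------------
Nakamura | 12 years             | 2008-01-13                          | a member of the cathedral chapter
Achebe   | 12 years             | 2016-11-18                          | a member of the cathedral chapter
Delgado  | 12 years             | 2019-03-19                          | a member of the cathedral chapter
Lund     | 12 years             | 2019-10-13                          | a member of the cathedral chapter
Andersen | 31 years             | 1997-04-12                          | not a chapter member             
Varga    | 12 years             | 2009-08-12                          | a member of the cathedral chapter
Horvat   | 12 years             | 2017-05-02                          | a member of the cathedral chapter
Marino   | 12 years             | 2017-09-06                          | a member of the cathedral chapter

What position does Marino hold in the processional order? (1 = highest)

4

By years in holy orders (higher first): Andersen (31 years); then Lund, Delgado, Marino, Horvat, Achebe, Varga and Nakamura (each 12 years).
Lund, Delgado, Marino, Horvat, Achebe, Varga and Nakamura are each a member of the cathedral chapter, so the next rule applies.
Among Lund, Delgado, Marino, Horvat, Achebe, Varga and Nakamura, by date of consecration or institution (later first): Lund (2019-10-13) before Delgado (2019-03-19) before Marino (2017-09-06) before Horvat (2017-05-02) before Achebe (2016-11-18) before Varga (2009-08-12) before Nakamura (2008-01-13).
Order: Andersen, Lund, Delgado, Marino, Horvat, Achebe, Varga, Nakamura. So position 4.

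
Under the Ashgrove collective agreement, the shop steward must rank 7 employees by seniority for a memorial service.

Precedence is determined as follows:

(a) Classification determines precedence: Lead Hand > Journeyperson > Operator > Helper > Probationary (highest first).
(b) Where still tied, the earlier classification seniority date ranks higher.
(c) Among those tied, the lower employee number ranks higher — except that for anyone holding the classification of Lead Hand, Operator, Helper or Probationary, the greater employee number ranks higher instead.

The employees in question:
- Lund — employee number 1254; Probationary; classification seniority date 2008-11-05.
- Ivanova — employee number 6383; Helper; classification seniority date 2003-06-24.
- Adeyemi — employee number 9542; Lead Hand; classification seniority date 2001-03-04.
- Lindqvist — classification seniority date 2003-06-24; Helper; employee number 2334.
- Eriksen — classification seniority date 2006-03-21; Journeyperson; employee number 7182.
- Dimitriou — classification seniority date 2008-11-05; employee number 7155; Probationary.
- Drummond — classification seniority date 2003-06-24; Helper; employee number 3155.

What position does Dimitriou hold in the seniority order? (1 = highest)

By classification: Adeyemi (Lead Hand); then Eriksen (Journeyperson); then Ivanova, Drummond and Lindqvist (Helper); then Dimitriou and Lund (Probationary).
Ivanova, Drummond and Lindqvist all have classification seniority date 2003-06-24, so the next rule applies.
Among Ivanova, Drummond and Lindqvist, by employee number (higher first) (reversed rule for this group): Ivanova (6383) before Drummond (3155) before Lindqvist (2334).
Dimitriou and Lund both have classification seniority date 2008-11-05, so the next rule applies.
Among Dimitriou and Lund, by employee number (higher first) (reversed rule for this group): Dimitriou (7155) before Lund (1254).
Order: Adeyemi, Eriksen, Ivanova, Drummond, Lindqvist, Dimitriou, Lund. So position 6.

6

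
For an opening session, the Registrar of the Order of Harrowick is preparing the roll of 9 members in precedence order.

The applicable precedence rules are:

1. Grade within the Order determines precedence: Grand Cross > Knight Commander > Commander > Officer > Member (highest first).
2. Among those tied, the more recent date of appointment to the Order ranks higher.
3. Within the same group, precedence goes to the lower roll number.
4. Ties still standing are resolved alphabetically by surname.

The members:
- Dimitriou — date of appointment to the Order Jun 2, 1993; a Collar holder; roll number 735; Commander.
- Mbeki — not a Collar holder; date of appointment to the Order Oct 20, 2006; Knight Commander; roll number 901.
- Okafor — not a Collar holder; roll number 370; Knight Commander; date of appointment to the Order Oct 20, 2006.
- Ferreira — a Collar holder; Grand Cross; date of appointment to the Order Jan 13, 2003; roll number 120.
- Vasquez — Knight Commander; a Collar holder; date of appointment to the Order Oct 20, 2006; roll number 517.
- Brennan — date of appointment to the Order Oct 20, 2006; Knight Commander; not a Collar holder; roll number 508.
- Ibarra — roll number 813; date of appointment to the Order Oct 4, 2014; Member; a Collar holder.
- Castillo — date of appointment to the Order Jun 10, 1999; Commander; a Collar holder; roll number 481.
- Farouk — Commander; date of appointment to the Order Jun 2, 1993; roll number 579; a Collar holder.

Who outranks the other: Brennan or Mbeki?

By grade within the Order: Ferreira (Grand Cross); then Okafor, Brennan, Vasquez and Mbeki (Knight Commander); then Castillo, Farouk and Dimitriou (Commander); then Ibarra (Member).
Okafor, Brennan, Vasquez and Mbeki all have date of appointment to the Order Oct 20, 2006, so the next rule applies.
Among Okafor, Brennan, Vasquez and Mbeki, by roll number (lower first): Okafor (370) before Brennan (508) before Vasquez (517) before Mbeki (901).
Among Castillo, Farouk and Dimitriou, by date of appointment to the Order (later first): Castillo (Jun 10, 1999) before Farouk and Dimitriou (Jun 2, 1993).
Among Farouk and Dimitriou, by roll number (lower first): Farouk (579) before Dimitriou (735).
So Brennan takes precedence.

Brennan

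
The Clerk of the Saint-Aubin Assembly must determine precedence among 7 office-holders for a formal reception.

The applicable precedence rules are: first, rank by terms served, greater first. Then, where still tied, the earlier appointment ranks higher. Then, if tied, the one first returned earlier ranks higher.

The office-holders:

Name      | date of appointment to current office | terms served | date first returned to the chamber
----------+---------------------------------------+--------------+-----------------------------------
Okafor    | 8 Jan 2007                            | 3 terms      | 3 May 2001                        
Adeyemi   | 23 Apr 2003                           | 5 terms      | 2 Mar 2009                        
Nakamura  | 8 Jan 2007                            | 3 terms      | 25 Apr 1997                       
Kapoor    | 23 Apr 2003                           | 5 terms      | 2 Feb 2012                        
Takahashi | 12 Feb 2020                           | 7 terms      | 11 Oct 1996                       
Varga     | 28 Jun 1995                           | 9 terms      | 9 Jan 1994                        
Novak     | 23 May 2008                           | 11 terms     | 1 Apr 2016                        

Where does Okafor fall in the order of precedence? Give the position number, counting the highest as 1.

By terms served (higher first): Novak (11 terms); then Varga (9 terms); then Takahashi (7 terms); then Adeyemi and Kapoor (both 5 terms); then Nakamura and Okafor (both 3 terms).
Adeyemi and Kapoor both have date of appointment to current office 23 Apr 2003, so the next rule applies.
Among Adeyemi and Kapoor, by date first returned to the chamber (earlier first): Adeyemi (2 Mar 2009) before Kapoor (2 Feb 2012).
Nakamura and Okafor both have date of appointment to current office 8 Jan 2007, so the next rule applies.
Among Nakamura and Okafor, by date first returned to the chamber (earlier first): Nakamura (25 Apr 1997) before Okafor (3 May 2001).
Order: Novak, Varga, Takahashi, Adeyemi, Kapoor, Nakamura, Okafor. So position 7.

7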